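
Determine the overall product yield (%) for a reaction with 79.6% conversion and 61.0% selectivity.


Overall yield = conversion (%) * selectivity (%) / 100
Conversion = 79.6%, Selectivity = 61.0%
Y = 79.6 * 61.0 / 100
= 48.556 %

48.556 %


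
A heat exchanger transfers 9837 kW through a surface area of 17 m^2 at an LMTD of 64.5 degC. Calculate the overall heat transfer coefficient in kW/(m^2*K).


From Q = U*A*LMTD, U = Q / (A * LMTD)
U = 9837 / (17 * 64.5) = 9837 / 1096.5 = 8.971

8.971 kW/(m^2*K)


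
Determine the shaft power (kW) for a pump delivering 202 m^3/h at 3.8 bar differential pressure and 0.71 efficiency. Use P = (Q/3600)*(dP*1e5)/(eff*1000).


Q = 202 / 3600 = 0.0561111 m^3/s
P = 0.0561111 * (3.8 * 1e5) / 0.71 / 1000 = 30.03

30.03 kW


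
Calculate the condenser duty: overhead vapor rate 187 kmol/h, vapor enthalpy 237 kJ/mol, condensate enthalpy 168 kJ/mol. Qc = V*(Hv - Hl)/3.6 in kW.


Qc = 187 * (237 - 168) / 3.6 = 187 * 69 / 3.6 = 3584

3584 kW


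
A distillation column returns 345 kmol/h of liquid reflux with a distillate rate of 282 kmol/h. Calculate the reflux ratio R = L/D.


Reflux ratio definition: R = L / D (liquid returned / distillate withdrawn)
L = 345 kmol/h, D = 282 kmol/h
R = 345 / 282 = 1.223

1.223


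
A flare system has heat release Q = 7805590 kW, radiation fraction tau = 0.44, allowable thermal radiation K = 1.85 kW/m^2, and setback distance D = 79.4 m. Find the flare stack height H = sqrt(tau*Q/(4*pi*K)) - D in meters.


tau*Q/(4*pi*K) = 0.44 * 7805590 / (4 * pi * 1.85) = 147733
sqrt(147733) = 384.361
H = 384.361 - 79.4 = 305.0

305.0 m


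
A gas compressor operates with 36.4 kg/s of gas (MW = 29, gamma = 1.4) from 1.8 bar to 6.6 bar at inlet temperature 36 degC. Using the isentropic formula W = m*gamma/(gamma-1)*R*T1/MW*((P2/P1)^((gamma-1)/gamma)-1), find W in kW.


Isentropic work: W = m*(gamma/(gamma-1))*(R*T1/MW)*((P2/P1)^((gamma-1)/gamma) - 1)
T1 = 36 + 273.15 = 309.15 K
Pressure ratio = 6.6 / 1.8 = 3.66667
Exponent = (1.4 - 1)/1.4 = 0.285714
(P2/P1)^exp - 1 = 3.66667^0.285714 - 1 = 0.449507
W = 36.4 * 1.4 / 0.4 * 8.314 * 309.15 / 29 * 0.449507 = 5076

5076 kW


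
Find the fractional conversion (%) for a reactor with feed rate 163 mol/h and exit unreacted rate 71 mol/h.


X = (F_in - F_out) / F_in * 100
Moles reacted = 163 - 71 = 92
X = 92 / 163 * 100
= 0.5644 * 100
= 56.44 %

56.44 %


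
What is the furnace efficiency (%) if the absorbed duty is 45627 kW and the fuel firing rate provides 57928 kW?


Furnace efficiency = Q_absorbed / Q_fuel * 100
= 45627 / 57928 * 100 = 78.77

78.77 %


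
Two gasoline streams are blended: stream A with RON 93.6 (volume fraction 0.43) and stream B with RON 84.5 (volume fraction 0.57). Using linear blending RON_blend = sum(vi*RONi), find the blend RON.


Linear blending: RON_blend = sum(vi * RONi)
Contribution 1: 0.43 * 93.6 = 40.248
Contribution 2: 0.57 * 84.5 = 48.165
RON_blend = 40.248 + 48.165 = 88.413

88.413


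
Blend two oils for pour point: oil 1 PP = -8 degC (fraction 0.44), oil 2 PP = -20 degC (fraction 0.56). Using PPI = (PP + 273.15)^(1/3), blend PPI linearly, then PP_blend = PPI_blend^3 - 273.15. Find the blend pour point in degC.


PPI_1 = (-8 + 273.15)^(1/3) = 6.42437
PPI_2 = (-20 + 273.15)^(1/3) = 6.325953
PPI_blend = 0.44 * 6.42437 + 0.56 * 6.325953 = 6.369256
PP_blend = 6.369256^3 - 273.15 = 258.3843 - 273.15 = -14.77

-14.77 degC


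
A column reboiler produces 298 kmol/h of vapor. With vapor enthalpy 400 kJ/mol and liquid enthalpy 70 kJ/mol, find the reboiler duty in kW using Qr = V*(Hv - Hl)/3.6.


Qr = 298 * (400 - 70) / 3.6 = 298 * 330 / 3.6 = 27320

27320 kW


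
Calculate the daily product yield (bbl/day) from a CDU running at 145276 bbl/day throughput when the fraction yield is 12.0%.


Crude throughput = 145276 bbl/day
Fraction yield = 12.0%
yield = throughput * fraction / 100
yield = 145276 * 12.0 / 100 = 17433.12

17433.12 bbl/day


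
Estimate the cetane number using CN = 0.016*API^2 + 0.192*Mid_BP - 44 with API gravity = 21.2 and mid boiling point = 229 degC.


CN = 0.016 * 21.2^2 + 0.192 * 229 - 44
CN = 7.19104 + 43.968 - 44 = 7.15904

7.15904


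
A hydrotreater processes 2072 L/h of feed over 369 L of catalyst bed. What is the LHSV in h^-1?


LHSV = volumetric feed rate / catalyst volume
= 2072 L/h / 369 L
= 5.615 h^-1

5.615 h^-1


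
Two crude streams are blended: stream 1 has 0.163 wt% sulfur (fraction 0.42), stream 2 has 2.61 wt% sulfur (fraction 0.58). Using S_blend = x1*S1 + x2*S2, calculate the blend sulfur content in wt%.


Linear sulfur blending: S_blend = x1*S1 + x2*S2
Contribution 1: 0.42 * 0.163 = 0.06846 wt%
Contribution 2: 0.58 * 2.61 = 1.5138 wt%
S_blend = 0.06846 + 1.5138 = 1.58226

1.58226 wt%


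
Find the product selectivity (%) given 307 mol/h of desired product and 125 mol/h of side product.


Selectivity = desired / (desired + undesired) * 100
Total products = 307 + 125 = 432 mol/h
S = 307 / 432 * 100
= 0.7106 * 100
= 71.06 %

71.06 %


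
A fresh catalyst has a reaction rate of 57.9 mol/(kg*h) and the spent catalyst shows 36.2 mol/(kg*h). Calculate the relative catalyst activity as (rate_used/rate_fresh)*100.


Activity (%) = (rate_used / rate_fresh) * 100
rate_used = 36.2, rate_fresh = 57.9
= (36.2 / 57.9) * 100
= 0.6252 * 100 = 62.52

62.52 %


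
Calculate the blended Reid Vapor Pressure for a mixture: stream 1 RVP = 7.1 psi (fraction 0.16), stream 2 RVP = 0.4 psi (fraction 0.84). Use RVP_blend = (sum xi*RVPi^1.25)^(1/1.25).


Chevron index: RVP_blend = (sum xi*RVPi^1.25)^(1/1.25)
RVP^1.25 terms: 0.16 * 7.1^1.25 + 0.84 * 0.4^1.25 = 2.12157
RVP_blend = 2.12157^(1/1.25) = 1.825

1.825 psi


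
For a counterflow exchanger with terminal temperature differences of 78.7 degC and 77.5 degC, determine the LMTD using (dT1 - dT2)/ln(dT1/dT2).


LMTD = (dT1 - dT2) / ln(dT1/dT2)
= (78.7 - 77.5) / ln(78.7 / 77.5) = 1.2 / 0.0153652 = 78.10

78.10 degC


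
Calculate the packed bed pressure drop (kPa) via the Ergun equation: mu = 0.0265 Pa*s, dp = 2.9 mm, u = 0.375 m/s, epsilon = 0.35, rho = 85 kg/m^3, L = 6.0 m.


dp = 2.9 mm = 0.0029 m
Viscous term = 150*0.0265*0.375*(1-0.35)^2 / (0.0029^2*0.35^3) = 1746610
Inertial term = 1.75*85*0.375^2*(1-0.35) / (0.0029*0.35^3) = 109353
dP/L = 1746610 + 109353 = 1855960 Pa/m
dP = 1855960 * 6.0 / 1000 = 11140 kPa

11140 kPa


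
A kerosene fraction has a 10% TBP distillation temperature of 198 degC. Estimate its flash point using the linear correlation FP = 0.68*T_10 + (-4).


FP = 0.68 * 198 + (-4) = 130.64

130.64 degC


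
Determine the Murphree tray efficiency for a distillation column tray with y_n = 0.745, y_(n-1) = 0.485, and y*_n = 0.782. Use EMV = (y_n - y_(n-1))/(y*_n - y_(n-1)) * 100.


Murphree vapor efficiency: EMV = (y_n - y_(n-1)) / (y*_n - y_(n-1)) * 100
EMV = (0.745 - 0.485) / (0.782 - 0.485) * 100 = 0.26 / 0.297 * 100 = 87.54

87.54 %


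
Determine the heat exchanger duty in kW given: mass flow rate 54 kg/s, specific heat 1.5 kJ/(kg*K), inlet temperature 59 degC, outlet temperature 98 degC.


Q = m_dot * cp * delta_T
delta_T = 98 - 59 = 39 K
Q = 54 * 1.5 * 39
= 81 * 39
= 3159 kW

3159 kW


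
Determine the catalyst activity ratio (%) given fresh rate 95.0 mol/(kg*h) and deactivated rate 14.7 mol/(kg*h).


Activity (%) = (rate_used / rate_fresh) * 100
rate_used = 14.7, rate_fresh = 95.0
= (14.7 / 95.0) * 100
= 0.1547 * 100 = 15.47

15.47 %


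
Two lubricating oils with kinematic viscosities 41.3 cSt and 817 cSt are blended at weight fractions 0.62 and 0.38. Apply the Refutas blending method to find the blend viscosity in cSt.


Refutas method: VBN_i = 14.534*ln(ln(visc_i + 0.8)) + 10.975, blended linearly by mass fraction; since VBN is linear in VBI_i = ln(ln(visc_i + 0.8)) and the fractions sum to 1, blend VBI directly: visc = exp(exp(VBI_blend)) - 0.8
VBI_1 = ln(ln(41.3 + 0.8)) = 1.3191
VBI_2 = ln(ln(817 + 0.8)) = 1.90309
VBI_blend = 0.62 * 1.3191 + 0.38 * 1.90309 = 1.54102
visc_blend = exp(exp(1.54102)) - 0.8 = 105.8

105.8 cSt


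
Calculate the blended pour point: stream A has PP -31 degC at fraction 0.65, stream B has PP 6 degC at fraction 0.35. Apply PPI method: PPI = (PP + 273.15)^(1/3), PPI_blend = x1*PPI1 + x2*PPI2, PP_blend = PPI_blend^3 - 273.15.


PPI_1 = (-31 + 273.15)^(1/3) = 6.232967
PPI_2 = (6 + 273.15)^(1/3) = 6.535506
PPI_blend = 0.65 * 6.232967 + 0.35 * 6.535506 = 6.338856
PP_blend = 6.338856^3 - 273.15 = 254.7022 - 273.15 = -18.45

-18.45 degC


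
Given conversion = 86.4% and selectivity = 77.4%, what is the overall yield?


Overall yield = conversion (%) * selectivity (%) / 100
Conversion = 86.4%, Selectivity = 77.4%
Y = 86.4 * 77.4 / 100
= 66.8736 %

66.8736 %


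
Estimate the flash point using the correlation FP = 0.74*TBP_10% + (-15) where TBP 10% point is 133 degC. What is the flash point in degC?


FP = 0.74 * 133 + (-15) = 83.42

83.42 degC


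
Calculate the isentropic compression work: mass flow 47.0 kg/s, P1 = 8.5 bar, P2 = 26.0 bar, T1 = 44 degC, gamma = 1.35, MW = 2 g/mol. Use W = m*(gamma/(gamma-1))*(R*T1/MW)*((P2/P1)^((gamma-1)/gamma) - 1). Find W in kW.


Isentropic work: W = m*(gamma/(gamma-1))*(R*T1/MW)*((P2/P1)^((gamma-1)/gamma) - 1)
T1 = 44 + 273.15 = 317.15 K
Pressure ratio = 26.0 / 8.5 = 3.05882
Exponent = (1.35 - 1)/1.35 = 0.259259
(P2/P1)^exp - 1 = 3.05882^0.259259 - 1 = 0.336239
W = 47.0 * 1.35 / 0.35 * 8.314 * 317.15 / 2 * 0.336239 = 80360

80360 kW


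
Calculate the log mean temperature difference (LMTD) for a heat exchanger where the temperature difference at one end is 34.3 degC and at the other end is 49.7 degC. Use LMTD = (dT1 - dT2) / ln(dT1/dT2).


LMTD = (dT1 - dT2) / ln(dT1/dT2)
= (34.3 - 49.7) / ln(34.3 / 49.7) = -15.4 / -0.37086 = 41.53

41.53 degC


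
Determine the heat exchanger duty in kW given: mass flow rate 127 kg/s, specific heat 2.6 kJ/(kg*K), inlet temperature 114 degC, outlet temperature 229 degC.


Q = m_dot * cp * delta_T
delta_T = 229 - 114 = 115 K
Q = 127 * 2.6 * 115
= 330.2 * 115
= 37973 kW

37973 kW


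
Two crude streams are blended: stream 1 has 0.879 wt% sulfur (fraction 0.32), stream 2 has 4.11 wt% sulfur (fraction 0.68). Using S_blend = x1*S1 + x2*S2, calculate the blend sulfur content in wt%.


Linear sulfur blending: S_blend = x1*S1 + x2*S2
Contribution 1: 0.32 * 0.879 = 0.28128 wt%
Contribution 2: 0.68 * 4.11 = 2.7948 wt%
S_blend = 0.28128 + 2.7948 = 3.07608

3.07608 wt%


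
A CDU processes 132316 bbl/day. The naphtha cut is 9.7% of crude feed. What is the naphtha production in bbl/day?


Crude throughput = 132316 bbl/day
Fraction yield = 9.7%
yield = throughput * fraction / 100
yield = 132316 * 9.7 / 100 = 12834.652

12834.652 bbl/day


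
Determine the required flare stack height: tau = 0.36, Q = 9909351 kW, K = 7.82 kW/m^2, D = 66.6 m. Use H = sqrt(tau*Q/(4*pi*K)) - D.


tau*Q/(4*pi*K) = 0.36 * 9909351 / (4 * pi * 7.82) = 36302
sqrt(36302) = 190.531
H = 190.531 - 66.6 = 123.9

123.9 m


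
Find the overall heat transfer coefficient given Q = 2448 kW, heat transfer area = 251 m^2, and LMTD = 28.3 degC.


From Q = U*A*LMTD, U = Q / (A * LMTD)
U = 2448 / (251 * 28.3) = 2448 / 7103.3 = 0.3446

0.3446 kW/(m^2*K)


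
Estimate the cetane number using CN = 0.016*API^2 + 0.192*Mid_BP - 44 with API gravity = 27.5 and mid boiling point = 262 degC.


CN = 0.016 * 27.5^2 + 0.192 * 262 - 44
CN = 12.1 + 50.304 - 44 = 18.404

18.404


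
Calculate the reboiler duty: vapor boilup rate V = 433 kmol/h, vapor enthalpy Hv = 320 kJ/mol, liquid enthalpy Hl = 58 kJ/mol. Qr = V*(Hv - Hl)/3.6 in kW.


Qr = 433 * (320 - 58) / 3.6 = 433 * 262 / 3.6 = 31510

31510 kW


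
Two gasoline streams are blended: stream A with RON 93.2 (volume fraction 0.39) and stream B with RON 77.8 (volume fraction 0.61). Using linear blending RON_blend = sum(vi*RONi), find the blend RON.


Linear blending: RON_blend = sum(vi * RONi)
Contribution 1: 0.39 * 93.2 = 36.348
Contribution 2: 0.61 * 77.8 = 47.458
RON_blend = 36.348 + 47.458 = 83.806

83.806


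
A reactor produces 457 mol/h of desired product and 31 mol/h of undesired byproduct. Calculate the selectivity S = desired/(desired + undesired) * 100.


Selectivity = desired / (desired + undesired) * 100
Total products = 457 + 31 = 488 mol/h
S = 457 / 488 * 100
= 0.9365 * 100
= 93.65 %

93.65 %


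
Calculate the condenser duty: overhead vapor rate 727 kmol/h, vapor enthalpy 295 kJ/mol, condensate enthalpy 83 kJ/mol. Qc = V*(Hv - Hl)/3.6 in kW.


Qc = 727 * (295 - 83) / 3.6 = 727 * 212 / 3.6 = 42810

42810 kW


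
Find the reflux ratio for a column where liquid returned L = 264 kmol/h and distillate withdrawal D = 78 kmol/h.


Reflux ratio definition: R = L / D (liquid returned / distillate withdrawn)
L = 264 kmol/h, D = 78 kmol/h
R = 264 / 78 = 3.385

3.385


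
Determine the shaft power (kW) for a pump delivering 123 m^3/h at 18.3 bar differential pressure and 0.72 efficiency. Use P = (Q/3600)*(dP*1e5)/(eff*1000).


Q = 123 / 3600 = 0.0341667 m^3/s
P = 0.0341667 * (18.3 * 1e5) / 0.72 / 1000 = 86.84

86.84 kW


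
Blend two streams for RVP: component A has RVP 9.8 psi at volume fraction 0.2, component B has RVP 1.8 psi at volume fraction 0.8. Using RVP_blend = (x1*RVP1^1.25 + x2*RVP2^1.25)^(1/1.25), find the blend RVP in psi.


Chevron index: RVP_blend = (sum xi*RVPi^1.25)^(1/1.25)
RVP^1.25 terms: 0.2 * 9.8^1.25 + 0.8 * 1.8^1.25 = 5.13581
RVP_blend = 5.13581^(1/1.25) = 3.702

3.702 psi


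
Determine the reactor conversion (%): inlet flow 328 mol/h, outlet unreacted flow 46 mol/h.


X = (F_in - F_out) / F_in * 100
Moles reacted = 328 - 46 = 282
X = 282 / 328 * 100
= 0.8598 * 100
= 85.98 %

85.98 %


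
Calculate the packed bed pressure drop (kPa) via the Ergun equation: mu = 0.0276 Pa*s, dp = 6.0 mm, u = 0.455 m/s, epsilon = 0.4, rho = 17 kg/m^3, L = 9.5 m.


dp = 6.0 mm = 0.006 m
Viscous term = 150*0.0276*0.455*(1-0.4)^2 / (0.006^2*0.4^3) = 294328
Inertial term = 1.75*17*0.455^2*(1-0.4) / (0.006*0.4^3) = 9623.43
dP/L = 294328 + 9623.43 = 303951 Pa/m
dP = 303951 * 9.5 / 1000 = 2888 kPa

2888 kPa


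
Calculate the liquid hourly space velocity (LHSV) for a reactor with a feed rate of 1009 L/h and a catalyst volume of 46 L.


LHSV = volumetric feed rate / catalyst volume
= 1009 L/h / 46 L
= 21.93 h^-1

21.93 h^-1


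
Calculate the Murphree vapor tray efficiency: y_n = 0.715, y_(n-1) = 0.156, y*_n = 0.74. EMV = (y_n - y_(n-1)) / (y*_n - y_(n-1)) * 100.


Murphree vapor efficiency: EMV = (y_n - y_(n-1)) / (y*_n - y_(n-1)) * 100
EMV = (0.715 - 0.156) / (0.74 - 0.156) * 100 = 0.559 / 0.584 * 100 = 95.72

95.72 %


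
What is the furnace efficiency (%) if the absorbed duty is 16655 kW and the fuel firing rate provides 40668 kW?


Furnace efficiency = Q_absorbed / Q_fuel * 100
= 16655 / 40668 * 100 = 40.95

40.95 %


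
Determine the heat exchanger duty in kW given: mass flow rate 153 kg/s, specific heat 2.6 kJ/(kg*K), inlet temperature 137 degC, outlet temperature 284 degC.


Q = m_dot * cp * delta_T
delta_T = 284 - 137 = 147 K
Q = 153 * 2.6 * 147
= 397.8 * 147
= 58476.6 kW

58476.6 kW


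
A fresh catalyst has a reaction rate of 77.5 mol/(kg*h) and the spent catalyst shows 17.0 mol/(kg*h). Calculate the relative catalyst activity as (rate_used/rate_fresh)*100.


Activity (%) = (rate_used / rate_fresh) * 100
rate_used = 17.0, rate_fresh = 77.5
= (17.0 / 77.5) * 100
= 0.2194 * 100 = 21.94

21.94 %


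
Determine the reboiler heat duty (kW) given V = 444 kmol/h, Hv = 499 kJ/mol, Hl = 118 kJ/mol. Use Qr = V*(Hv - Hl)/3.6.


Qr = 444 * (499 - 118) / 3.6 = 444 * 381 / 3.6 = 46990

46990 kW


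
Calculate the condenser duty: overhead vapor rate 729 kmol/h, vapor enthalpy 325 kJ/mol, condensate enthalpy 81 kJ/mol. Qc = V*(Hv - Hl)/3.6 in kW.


Qc = 729 * (325 - 81) / 3.6 = 729 * 244 / 3.6 = 49410

49410 kW


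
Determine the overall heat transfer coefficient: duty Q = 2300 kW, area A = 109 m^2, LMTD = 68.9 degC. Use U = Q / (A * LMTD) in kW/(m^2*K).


From Q = U*A*LMTD, U = Q / (A * LMTD)
U = 2300 / (109 * 68.9) = 2300 / 7510.1 = 0.3063

0.3063 kW/(m^2*K)


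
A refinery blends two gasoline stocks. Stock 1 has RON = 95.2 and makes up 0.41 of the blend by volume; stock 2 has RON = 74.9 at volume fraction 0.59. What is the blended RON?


Linear blending: RON_blend = sum(vi * RONi)
Contribution 1: 0.41 * 95.2 = 39.032
Contribution 2: 0.59 * 74.9 = 44.191
RON_blend = 39.032 + 44.191 = 83.223

83.223


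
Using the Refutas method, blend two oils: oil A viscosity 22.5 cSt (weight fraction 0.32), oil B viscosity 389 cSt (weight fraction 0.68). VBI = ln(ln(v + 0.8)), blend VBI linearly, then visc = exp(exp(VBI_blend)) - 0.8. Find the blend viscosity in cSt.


Refutas method: VBN_i = 14.534*ln(ln(visc_i + 0.8)) + 10.975, blended linearly by mass fraction; since VBN is linear in VBI_i = ln(ln(visc_i + 0.8)) and the fractions sum to 1, blend VBI directly: visc = exp(exp(VBI_blend)) - 0.8
VBI_1 = ln(ln(22.5 + 0.8)) = 1.14691
VBI_2 = ln(ln(389 + 0.8)) = 1.78602
VBI_blend = 0.32 * 1.14691 + 0.68 * 1.78602 = 1.5815
visc_blend = exp(exp(1.5815)) - 0.8 = 128.5

128.5 cSt


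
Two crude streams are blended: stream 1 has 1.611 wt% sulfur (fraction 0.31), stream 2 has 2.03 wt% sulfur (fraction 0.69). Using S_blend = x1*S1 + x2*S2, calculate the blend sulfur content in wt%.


Linear sulfur blending: S_blend = x1*S1 + x2*S2
Contribution 1: 0.31 * 1.611 = 0.49941 wt%
Contribution 2: 0.69 * 2.03 = 1.4007 wt%
S_blend = 0.49941 + 1.4007 = 1.90011

1.90011 wt%


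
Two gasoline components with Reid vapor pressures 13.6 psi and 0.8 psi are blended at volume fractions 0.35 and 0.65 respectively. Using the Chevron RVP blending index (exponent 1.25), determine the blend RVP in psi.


Chevron index: RVP_blend = (sum xi*RVPi^1.25)^(1/1.25)
RVP^1.25 terms: 0.35 * 13.6^1.25 + 0.65 * 0.8^1.25 = 9.63274
RVP_blend = 9.63274^(1/1.25) = 6.124

6.124 psi


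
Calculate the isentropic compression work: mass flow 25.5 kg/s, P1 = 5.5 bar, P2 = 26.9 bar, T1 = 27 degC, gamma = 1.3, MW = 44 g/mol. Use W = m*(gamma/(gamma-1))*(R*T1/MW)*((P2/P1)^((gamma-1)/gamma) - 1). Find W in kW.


Isentropic work: W = m*(gamma/(gamma-1))*(R*T1/MW)*((P2/P1)^((gamma-1)/gamma) - 1)
T1 = 27 + 273.15 = 300.15 K
Pressure ratio = 26.9 / 5.5 = 4.89091
Exponent = (1.3 - 1)/1.3 = 0.230769
(P2/P1)^exp - 1 = 4.89091^0.230769 - 1 = 0.442413
W = 25.5 * 1.3 / 0.3 * 8.314 * 300.15 / 44 * 0.442413 = 2773

2773 kW


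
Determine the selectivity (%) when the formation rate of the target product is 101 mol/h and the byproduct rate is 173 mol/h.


Selectivity = desired / (desired + undesired) * 100
Total products = 101 + 173 = 274 mol/h
S = 101 / 274 * 100
= 0.3686 * 100
= 36.86 %

36.86 %


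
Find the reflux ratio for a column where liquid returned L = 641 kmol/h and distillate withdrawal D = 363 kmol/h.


Reflux ratio definition: R = L / D (liquid returned / distillate withdrawn)
L = 641 kmol/h, D = 363 kmol/h
R = 641 / 363 = 1.766

1.766


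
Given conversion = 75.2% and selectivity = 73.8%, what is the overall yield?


Overall yield = conversion (%) * selectivity (%) / 100
Conversion = 75.2%, Selectivity = 73.8%
Y = 75.2 * 73.8 / 100
= 55.4976 %

55.4976 %


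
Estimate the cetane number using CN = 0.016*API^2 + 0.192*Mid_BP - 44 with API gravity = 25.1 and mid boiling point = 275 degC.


CN = 0.016 * 25.1^2 + 0.192 * 275 - 44
CN = 10.08016 + 52.8 - 44 = 18.88016

18.88016


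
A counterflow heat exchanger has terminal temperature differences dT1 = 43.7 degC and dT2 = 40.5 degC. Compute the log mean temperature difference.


LMTD = (dT1 - dT2) / ln(dT1/dT2)
= (43.7 - 40.5) / ln(43.7 / 40.5) = 3.2 / 0.0760461 = 42.08

42.08 degC


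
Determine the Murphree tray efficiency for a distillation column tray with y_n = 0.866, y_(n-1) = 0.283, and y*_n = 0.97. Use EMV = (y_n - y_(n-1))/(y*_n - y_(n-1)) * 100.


Murphree vapor efficiency: EMV = (y_n - y_(n-1)) / (y*_n - y_(n-1)) * 100
EMV = (0.866 - 0.283) / (0.97 - 0.283) * 100 = 0.583 / 0.687 * 100 = 84.86

84.86 %


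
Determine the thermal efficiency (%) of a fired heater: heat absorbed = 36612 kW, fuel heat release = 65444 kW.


Furnace efficiency = Q_absorbed / Q_fuel * 100
= 36612 / 65444 * 100 = 55.94

55.94 %


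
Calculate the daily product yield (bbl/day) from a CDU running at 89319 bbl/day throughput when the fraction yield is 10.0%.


Crude throughput = 89319 bbl/day
Fraction yield = 10.0%
yield = throughput * fraction / 100
yield = 89319 * 10.0 / 100 = 8931.9

8931.9 bbl/day


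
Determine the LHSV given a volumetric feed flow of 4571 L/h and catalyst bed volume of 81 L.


LHSV = volumetric feed rate / catalyst volume
= 4571 L/h / 81 L
= 56.43 h^-1

56.43 h^-1


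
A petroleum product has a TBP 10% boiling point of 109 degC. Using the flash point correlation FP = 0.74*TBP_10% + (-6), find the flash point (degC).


FP = 0.74 * 109 + (-6) = 74.66

74.66 degC


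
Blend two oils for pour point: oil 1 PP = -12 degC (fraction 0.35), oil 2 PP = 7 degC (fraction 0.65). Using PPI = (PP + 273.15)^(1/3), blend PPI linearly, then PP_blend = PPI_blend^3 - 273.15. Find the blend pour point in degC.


PPI_1 = (-12 + 273.15)^(1/3) = 6.391901
PPI_2 = (7 + 273.15)^(1/3) = 6.543301
PPI_blend = 0.35 * 6.391901 + 0.65 * 6.543301 = 6.490311
PP_blend = 6.490311^3 - 273.15 = 273.3987 - 273.15 = 0.25

0.25 degC


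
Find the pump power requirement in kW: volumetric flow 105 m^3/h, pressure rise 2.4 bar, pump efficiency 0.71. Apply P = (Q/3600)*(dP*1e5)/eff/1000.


Q = 105 / 3600 = 0.0291667 m^3/s
P = 0.0291667 * (2.4 * 1e5) / 0.71 / 1000 = 9.859

9.859 kW


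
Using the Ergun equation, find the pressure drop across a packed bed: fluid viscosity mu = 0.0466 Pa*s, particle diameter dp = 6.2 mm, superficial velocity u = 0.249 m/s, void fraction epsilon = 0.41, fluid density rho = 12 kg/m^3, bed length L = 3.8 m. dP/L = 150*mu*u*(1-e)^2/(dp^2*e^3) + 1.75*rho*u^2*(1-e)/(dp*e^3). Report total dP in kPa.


dp = 6.2 mm = 0.0062 m
Viscous term = 150*0.0466*0.249*(1-0.41)^2 / (0.0062^2*0.41^3) = 228689
Inertial term = 1.75*12*0.249^2*(1-0.41) / (0.0062*0.41^3) = 1797.74
dP/L = 228689 + 1797.74 = 230487 Pa/m
dP = 230487 * 3.8 / 1000 = 875.9 kPa

875.9 kPa


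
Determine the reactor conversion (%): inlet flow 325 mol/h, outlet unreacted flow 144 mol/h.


X = (F_in - F_out) / F_in * 100
Moles reacted = 325 - 144 = 181
X = 181 / 325 * 100
= 0.5569 * 100
= 55.69 %

55.69 %


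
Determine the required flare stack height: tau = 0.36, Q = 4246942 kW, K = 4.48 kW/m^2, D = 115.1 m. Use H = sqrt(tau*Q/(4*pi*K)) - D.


tau*Q/(4*pi*K) = 0.36 * 4246942 / (4 * pi * 4.48) = 27157.6
sqrt(27157.6) = 164.796
H = 164.796 - 115.1 = 49.70

49.70 m


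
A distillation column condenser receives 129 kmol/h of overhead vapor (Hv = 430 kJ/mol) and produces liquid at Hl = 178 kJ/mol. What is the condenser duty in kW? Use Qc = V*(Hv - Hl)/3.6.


Qc = 129 * (430 - 178) / 3.6 = 129 * 252 / 3.6 = 9030

9030 kW


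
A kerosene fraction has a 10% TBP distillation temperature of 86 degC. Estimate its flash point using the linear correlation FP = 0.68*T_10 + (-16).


FP = 0.68 * 86 + (-16) = 42.48

42.48 degC


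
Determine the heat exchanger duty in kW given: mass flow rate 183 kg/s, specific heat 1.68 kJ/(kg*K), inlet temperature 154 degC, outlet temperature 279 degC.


Q = m_dot * cp * delta_T
delta_T = 279 - 154 = 125 K
Q = 183 * 1.68 * 125
= 307.44 * 125
= 38430 kW

38430 kW


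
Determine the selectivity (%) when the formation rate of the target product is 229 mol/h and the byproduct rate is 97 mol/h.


Selectivity = desired / (desired + undesired) * 100
Total products = 229 + 97 = 326 mol/h
S = 229 / 326 * 100
= 0.7025 * 100
= 70.25 %

70.25 %


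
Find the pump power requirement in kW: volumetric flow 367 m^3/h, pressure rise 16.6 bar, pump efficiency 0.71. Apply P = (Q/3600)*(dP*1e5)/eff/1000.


Q = 367 / 3600 = 0.101944 m^3/s
P = 0.101944 * (16.6 * 1e5) / 0.71 / 1000 = 238.3

238.3 kW


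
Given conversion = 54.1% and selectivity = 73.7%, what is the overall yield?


Overall yield = conversion (%) * selectivity (%) / 100
Conversion = 54.1%, Selectivity = 73.7%
Y = 54.1 * 73.7 / 100
= 39.8717 %

39.8717 %


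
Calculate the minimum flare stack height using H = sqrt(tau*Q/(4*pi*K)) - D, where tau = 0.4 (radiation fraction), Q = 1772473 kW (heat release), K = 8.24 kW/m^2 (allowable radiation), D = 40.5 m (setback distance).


tau*Q/(4*pi*K) = 0.4 * 1772473 / (4 * pi * 8.24) = 6847.03
sqrt(6847.03) = 82.7468
H = 82.7468 - 40.5 = 42.25

42.25 m


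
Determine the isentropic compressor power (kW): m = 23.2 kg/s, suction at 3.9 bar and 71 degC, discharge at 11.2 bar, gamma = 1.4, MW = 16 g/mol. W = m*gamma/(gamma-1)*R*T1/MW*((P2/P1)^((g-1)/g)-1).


Isentropic work: W = m*(gamma/(gamma-1))*(R*T1/MW)*((P2/P1)^((gamma-1)/gamma) - 1)
T1 = 71 + 273.15 = 344.15 K
Pressure ratio = 11.2 / 3.9 = 2.87179
Exponent = (1.4 - 1)/1.4 = 0.285714
(P2/P1)^exp - 1 = 2.87179^0.285714 - 1 = 0.351763
W = 23.2 * 1.4 / 0.4 * 8.314 * 344.15 / 16 * 0.351763 = 5108

5108 kW


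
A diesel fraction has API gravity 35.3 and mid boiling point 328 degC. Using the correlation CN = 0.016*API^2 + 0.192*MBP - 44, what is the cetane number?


CN = 0.016 * 35.3^2 + 0.192 * 328 - 44
CN = 19.93744 + 62.976 - 44 = 38.91344

38.91344


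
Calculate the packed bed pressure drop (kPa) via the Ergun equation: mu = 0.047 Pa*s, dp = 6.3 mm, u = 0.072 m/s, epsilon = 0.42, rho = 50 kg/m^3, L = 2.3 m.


dp = 6.3 mm = 0.0063 m
Viscous term = 150*0.047*0.072*(1-0.42)^2 / (0.0063^2*0.42^3) = 58069.6
Inertial term = 1.75*50*0.072^2*(1-0.42) / (0.0063*0.42^3) = 563.654
dP/L = 58069.6 + 563.654 = 58633.3 Pa/m
dP = 58633.3 * 2.3 / 1000 = 134.9 kPa

134.9 kPa


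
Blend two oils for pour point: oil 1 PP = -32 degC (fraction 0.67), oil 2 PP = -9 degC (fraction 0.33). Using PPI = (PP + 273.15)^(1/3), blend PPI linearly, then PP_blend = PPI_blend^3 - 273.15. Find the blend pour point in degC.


PPI_1 = (-32 + 273.15)^(1/3) = 6.224375
PPI_2 = (-9 + 273.15)^(1/3) = 6.416283
PPI_blend = 0.67 * 6.224375 + 0.33 * 6.416283 = 6.287705
PP_blend = 6.287705^3 - 273.15 = 248.5859 - 273.15 = -24.56

-24.56 degC


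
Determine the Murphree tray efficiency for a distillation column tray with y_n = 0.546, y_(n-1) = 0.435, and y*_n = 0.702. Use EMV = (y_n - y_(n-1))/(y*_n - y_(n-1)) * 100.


Murphree vapor efficiency: EMV = (y_n - y_(n-1)) / (y*_n - y_(n-1)) * 100
EMV = (0.546 - 0.435) / (0.702 - 0.435) * 100 = 0.111 / 0.267 * 100 = 41.57

41.57 %


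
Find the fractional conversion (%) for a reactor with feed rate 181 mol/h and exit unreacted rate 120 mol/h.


X = (F_in - F_out) / F_in * 100
Moles reacted = 181 - 120 = 61
X = 61 / 181 * 100
= 0.3370 * 100
= 33.70 %

33.70 %


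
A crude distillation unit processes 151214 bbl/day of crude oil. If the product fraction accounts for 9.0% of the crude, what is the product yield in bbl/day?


Crude throughput = 151214 bbl/day
Fraction yield = 9.0%
yield = throughput * fraction / 100
yield = 151214 * 9.0 / 100 = 13609.26

13609.26 bbl/day


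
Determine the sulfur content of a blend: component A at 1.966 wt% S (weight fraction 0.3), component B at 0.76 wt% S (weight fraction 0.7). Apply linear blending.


Linear sulfur blending: S_blend = x1*S1 + x2*S2
Contribution 1: 0.3 * 1.966 = 0.5898 wt%
Contribution 2: 0.7 * 0.76 = 0.532 wt%
S_blend = 0.5898 + 0.532 = 1.1218

1.1218 wt%


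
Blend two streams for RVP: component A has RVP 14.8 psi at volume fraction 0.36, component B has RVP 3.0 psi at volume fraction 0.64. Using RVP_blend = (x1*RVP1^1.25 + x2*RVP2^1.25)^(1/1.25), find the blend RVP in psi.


Chevron index: RVP_blend = (sum xi*RVPi^1.25)^(1/1.25)
RVP^1.25 terms: 0.36 * 14.8^1.25 + 0.64 * 3.0^1.25 = 12.9772
RVP_blend = 12.9772^(1/1.25) = 7.772

7.772 psi


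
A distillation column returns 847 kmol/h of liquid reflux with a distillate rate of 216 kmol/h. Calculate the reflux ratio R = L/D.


Reflux ratio definition: R = L / D (liquid returned / distillate withdrawn)
L = 847 kmol/h, D = 216 kmol/h
R = 847 / 216 = 3.921

3.921


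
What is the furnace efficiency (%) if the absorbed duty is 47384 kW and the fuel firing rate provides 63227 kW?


Furnace efficiency = Q_absorbed / Q_fuel * 100
= 47384 / 63227 * 100 = 74.94

74.94 %


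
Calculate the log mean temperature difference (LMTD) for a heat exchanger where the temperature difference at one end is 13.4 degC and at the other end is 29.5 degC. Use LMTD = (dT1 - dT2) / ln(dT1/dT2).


LMTD = (dT1 - dT2) / ln(dT1/dT2)
= (13.4 - 29.5) / ln(13.4 / 29.5) = -16.1 / -0.789136 = 20.40

20.40 degC


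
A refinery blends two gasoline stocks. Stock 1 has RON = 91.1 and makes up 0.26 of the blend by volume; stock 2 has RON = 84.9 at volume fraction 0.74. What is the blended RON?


Linear blending: RON_blend = sum(vi * RONi)
Contribution 1: 0.26 * 91.1 = 23.686
Contribution 2: 0.74 * 84.9 = 62.826
RON_blend = 23.686 + 62.826 = 86.512

86.512


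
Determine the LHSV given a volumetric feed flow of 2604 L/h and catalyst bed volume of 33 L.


LHSV = volumetric feed rate / catalyst volume
= 2604 L/h / 33 L
= 78.91 h^-1

78.91 h^-1


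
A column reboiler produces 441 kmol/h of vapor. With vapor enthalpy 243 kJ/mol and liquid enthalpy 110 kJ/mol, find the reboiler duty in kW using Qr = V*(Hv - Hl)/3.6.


Qr = 441 * (243 - 110) / 3.6 = 441 * 133 / 3.6 = 16290

16290 kW


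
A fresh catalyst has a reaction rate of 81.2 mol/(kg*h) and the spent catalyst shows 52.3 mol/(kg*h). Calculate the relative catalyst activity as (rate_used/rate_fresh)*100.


Activity (%) = (rate_used / rate_fresh) * 100
rate_used = 52.3, rate_fresh = 81.2
= (52.3 / 81.2) * 100
= 0.6441 * 100 = 64.41

64.41 %


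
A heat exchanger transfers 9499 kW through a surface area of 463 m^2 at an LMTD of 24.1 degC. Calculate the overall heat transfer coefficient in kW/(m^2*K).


From Q = U*A*LMTD, U = Q / (A * LMTD)
U = 9499 / (463 * 24.1) = 9499 / 11158.3 = 0.8513

0.8513 kW/(m^2*K)


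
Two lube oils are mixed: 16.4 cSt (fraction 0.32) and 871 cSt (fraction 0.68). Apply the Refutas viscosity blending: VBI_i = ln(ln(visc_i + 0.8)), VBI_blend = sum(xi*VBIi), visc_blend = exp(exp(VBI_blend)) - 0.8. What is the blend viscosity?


Refutas method: VBN_i = 14.534*ln(ln(visc_i + 0.8)) + 10.975, blended linearly by mass fraction; since VBN is linear in VBI_i = ln(ln(visc_i + 0.8)) and the fractions sum to 1, blend VBI directly: visc = exp(exp(VBI_blend)) - 0.8
VBI_1 = ln(ln(16.4 + 0.8)) = 1.04553
VBI_2 = ln(ln(871 + 0.8)) = 1.91258
VBI_blend = 0.32 * 1.04553 + 0.68 * 1.91258 = 1.63512
visc_blend = exp(exp(1.63512)) - 0.8 = 168.2

168.2 cSt


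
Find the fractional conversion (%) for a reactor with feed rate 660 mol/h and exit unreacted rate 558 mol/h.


X = (F_in - F_out) / F_in * 100
Moles reacted = 660 - 558 = 102
X = 102 / 660 * 100
= 0.1545 * 100
= 15.45 %

15.45 %


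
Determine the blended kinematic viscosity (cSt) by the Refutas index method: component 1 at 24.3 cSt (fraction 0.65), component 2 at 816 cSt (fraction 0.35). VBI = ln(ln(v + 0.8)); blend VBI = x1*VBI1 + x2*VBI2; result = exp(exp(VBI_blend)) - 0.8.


Refutas method: VBN_i = 14.534*ln(ln(visc_i + 0.8)) + 10.975, blended linearly by mass fraction; since VBN is linear in VBI_i = ln(ln(visc_i + 0.8)) and the fractions sum to 1, blend VBI directly: visc = exp(exp(VBI_blend)) - 0.8
VBI_1 = ln(ln(24.3 + 0.8)) = 1.17027
VBI_2 = ln(ln(816 + 0.8)) = 1.90291
VBI_blend = 0.65 * 1.17027 + 0.35 * 1.90291 = 1.42669
visc_blend = exp(exp(1.42669)) - 0.8 = 63.59

63.59 cSt


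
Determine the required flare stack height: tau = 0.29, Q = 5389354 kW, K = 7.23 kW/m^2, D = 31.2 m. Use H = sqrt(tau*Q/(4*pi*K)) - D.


tau*Q/(4*pi*K) = 0.29 * 5389354 / (4 * pi * 7.23) = 17202.3
sqrt(17202.3) = 131.158
H = 131.158 - 31.2 = 99.96

99.96 m


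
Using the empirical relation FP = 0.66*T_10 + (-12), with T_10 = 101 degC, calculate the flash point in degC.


FP = 0.66 * 101 + (-12) = 54.66

54.66 degC


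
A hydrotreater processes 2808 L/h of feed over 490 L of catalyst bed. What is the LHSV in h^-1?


LHSV = volumetric feed rate / catalyst volume
= 2808 L/h / 490 L
= 5.731 h^-1

5.731 h^-1


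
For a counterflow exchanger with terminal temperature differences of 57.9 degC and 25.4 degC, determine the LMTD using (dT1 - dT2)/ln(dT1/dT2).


LMTD = (dT1 - dT2) / ln(dT1/dT2)
= (57.9 - 25.4) / ln(57.9 / 25.4) = 32.5 / 0.823968 = 39.44

39.44 degC


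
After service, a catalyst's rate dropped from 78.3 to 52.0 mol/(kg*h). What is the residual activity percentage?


Activity (%) = (rate_used / rate_fresh) * 100
rate_used = 52.0, rate_fresh = 78.3
= (52.0 / 78.3) * 100
= 0.6641 * 100 = 66.41

66.41 %


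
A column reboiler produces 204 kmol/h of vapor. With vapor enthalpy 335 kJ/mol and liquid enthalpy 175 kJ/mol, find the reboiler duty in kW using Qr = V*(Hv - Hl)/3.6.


Qr = 204 * (335 - 175) / 3.6 = 204 * 160 / 3.6 = 9067

9067 kW


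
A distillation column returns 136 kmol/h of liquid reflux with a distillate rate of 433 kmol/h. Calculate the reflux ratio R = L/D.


Reflux ratio definition: R = L / D (liquid returned / distillate withdrawn)
L = 136 kmol/h, D = 433 kmol/h
R = 136 / 433 = 0.3141

0.3141


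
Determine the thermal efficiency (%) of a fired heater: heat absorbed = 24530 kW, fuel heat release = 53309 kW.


Furnace efficiency = Q_absorbed / Q_fuel * 100
= 24530 / 53309 * 100 = 46.01

46.01 %


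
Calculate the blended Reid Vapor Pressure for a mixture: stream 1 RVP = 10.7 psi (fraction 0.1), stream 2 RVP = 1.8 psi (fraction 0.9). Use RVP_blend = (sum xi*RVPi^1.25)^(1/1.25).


Chevron index: RVP_blend = (sum xi*RVPi^1.25)^(1/1.25)
RVP^1.25 terms: 0.1 * 10.7^1.25 + 0.9 * 1.8^1.25 = 3.81165
RVP_blend = 3.81165^(1/1.25) = 2.917

2.917 psi


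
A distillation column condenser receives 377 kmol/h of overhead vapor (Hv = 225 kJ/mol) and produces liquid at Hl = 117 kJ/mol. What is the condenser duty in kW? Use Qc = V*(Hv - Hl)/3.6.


Qc = 377 * (225 - 117) / 3.6 = 377 * 108 / 3.6 = 11310

11310 kW


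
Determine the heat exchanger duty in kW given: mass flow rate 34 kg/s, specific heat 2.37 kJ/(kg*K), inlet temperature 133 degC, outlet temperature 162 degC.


Q = m_dot * cp * delta_T
delta_T = 162 - 133 = 29 K
Q = 34 * 2.37 * 29
= 80.58 * 29
= 2336.82 kW

2336.82 kW


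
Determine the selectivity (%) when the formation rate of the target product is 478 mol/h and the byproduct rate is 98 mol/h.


Selectivity = desired / (desired + undesired) * 100
Total products = 478 + 98 = 576 mol/h
S = 478 / 576 * 100
= 0.8299 * 100
= 82.99 %

82.99 %


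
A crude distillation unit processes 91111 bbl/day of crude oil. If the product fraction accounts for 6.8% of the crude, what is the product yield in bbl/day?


Crude throughput = 91111 bbl/day
Fraction yield = 6.8%
yield = throughput * fraction / 100
yield = 91111 * 6.8 / 100 = 6195.548

6195.548 bbl/day


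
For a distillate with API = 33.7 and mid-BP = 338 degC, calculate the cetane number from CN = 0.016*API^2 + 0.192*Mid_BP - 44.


CN = 0.016 * 33.7^2 + 0.192 * 338 - 44
CN = 18.17104 + 64.896 - 44 = 39.06704

39.06704


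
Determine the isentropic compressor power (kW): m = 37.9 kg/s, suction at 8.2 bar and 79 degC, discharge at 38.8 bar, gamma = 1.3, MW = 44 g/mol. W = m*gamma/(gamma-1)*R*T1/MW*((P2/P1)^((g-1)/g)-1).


Isentropic work: W = m*(gamma/(gamma-1))*(R*T1/MW)*((P2/P1)^((gamma-1)/gamma) - 1)
T1 = 79 + 273.15 = 352.15 K
Pressure ratio = 38.8 / 8.2 = 4.73171
Exponent = (1.3 - 1)/1.3 = 0.230769
(P2/P1)^exp - 1 = 4.73171^0.230769 - 1 = 0.43144
W = 37.9 * 1.3 / 0.3 * 8.314 * 352.15 / 44 * 0.43144 = 4715

4715 kW


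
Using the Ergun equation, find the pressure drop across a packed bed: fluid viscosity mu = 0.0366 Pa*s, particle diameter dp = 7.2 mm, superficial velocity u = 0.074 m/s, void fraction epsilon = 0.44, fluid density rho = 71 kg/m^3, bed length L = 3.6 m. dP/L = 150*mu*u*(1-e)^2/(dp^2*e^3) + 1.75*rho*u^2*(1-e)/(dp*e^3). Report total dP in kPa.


dp = 7.2 mm = 0.0072 m
Viscous term = 150*0.0366*0.074*(1-0.44)^2 / (0.0072^2*0.44^3) = 28850.7
Inertial term = 1.75*71*0.074^2*(1-0.44) / (0.0072*0.44^3) = 621.237
dP/L = 28850.7 + 621.237 = 29471.9 Pa/m
dP = 29471.9 * 3.6 / 1000 = 106.1 kPa

106.1 kPa


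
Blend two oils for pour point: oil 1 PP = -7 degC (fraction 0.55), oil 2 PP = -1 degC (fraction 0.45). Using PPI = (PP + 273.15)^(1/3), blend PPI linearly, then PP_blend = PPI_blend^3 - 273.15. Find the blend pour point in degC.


PPI_1 = (-7 + 273.15)^(1/3) = 6.432436
PPI_2 = (-1 + 273.15)^(1/3) = 6.480414
PPI_blend = 0.55 * 6.432436 + 0.45 * 6.480414 = 6.454026
PP_blend = 6.454026^3 - 273.15 = 268.8389 - 273.15 = -4.31

-4.31 degC


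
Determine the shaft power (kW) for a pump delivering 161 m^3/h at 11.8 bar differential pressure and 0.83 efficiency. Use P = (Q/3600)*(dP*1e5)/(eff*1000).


Q = 161 / 3600 = 0.0447222 m^3/s
P = 0.0447222 * (11.8 * 1e5) / 0.83 / 1000 = 63.58

63.58 kW


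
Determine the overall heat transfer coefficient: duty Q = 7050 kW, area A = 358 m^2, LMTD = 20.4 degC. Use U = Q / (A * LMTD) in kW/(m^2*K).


From Q = U*A*LMTD, U = Q / (A * LMTD)
U = 7050 / (358 * 20.4) = 7050 / 7303.2 = 0.9653

0.9653 kW/(m^2*K)


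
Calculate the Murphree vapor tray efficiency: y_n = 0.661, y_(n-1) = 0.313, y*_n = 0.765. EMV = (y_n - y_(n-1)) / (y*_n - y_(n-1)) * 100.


Murphree vapor efficiency: EMV = (y_n - y_(n-1)) / (y*_n - y_(n-1)) * 100
EMV = (0.661 - 0.313) / (0.765 - 0.313) * 100 = 0.348 / 0.452 * 100 = 76.99

76.99 %


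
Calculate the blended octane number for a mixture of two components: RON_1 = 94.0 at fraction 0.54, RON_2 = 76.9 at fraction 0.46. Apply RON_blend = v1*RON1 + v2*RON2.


Linear blending: RON_blend = sum(vi * RONi)
Contribution 1: 0.54 * 94.0 = 50.76
Contribution 2: 0.46 * 76.9 = 35.374
RON_blend = 50.76 + 35.374 = 86.134

86.134


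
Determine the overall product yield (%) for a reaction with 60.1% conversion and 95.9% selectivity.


Overall yield = conversion (%) * selectivity (%) / 100
Conversion = 60.1%, Selectivity = 95.9%
Y = 60.1 * 95.9 / 100
= 57.6359 %

57.6359 %


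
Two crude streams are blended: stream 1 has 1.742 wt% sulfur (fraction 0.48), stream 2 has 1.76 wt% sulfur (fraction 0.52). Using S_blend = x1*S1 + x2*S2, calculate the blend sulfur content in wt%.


Linear sulfur blending: S_blend = x1*S1 + x2*S2
Contribution 1: 0.48 * 1.742 = 0.83616 wt%
Contribution 2: 0.52 * 1.76 = 0.9152 wt%
S_blend = 0.83616 + 0.9152 = 1.75136

1.75136 wt%


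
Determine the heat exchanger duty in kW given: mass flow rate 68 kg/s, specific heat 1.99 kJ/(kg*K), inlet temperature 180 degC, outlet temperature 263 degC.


Q = m_dot * cp * delta_T
delta_T = 263 - 180 = 83 K
Q = 68 * 1.99 * 83
= 135.32 * 83
= 11231.56 kW

11231.56 kW


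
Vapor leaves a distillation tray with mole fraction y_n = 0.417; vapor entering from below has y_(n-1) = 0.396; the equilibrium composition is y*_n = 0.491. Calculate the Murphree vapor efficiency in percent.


Murphree vapor efficiency: EMV = (y_n - y_(n-1)) / (y*_n - y_(n-1)) * 100
EMV = (0.417 - 0.396) / (0.491 - 0.396) * 100 = 0.021 / 0.095 * 100 = 22.11

22.11 %


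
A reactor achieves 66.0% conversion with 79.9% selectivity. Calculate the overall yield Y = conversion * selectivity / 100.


Overall yield = conversion (%) * selectivity (%) / 100
Conversion = 66.0%, Selectivity = 79.9%
Y = 66.0 * 79.9 / 100
= 52.734 %

52.734 %


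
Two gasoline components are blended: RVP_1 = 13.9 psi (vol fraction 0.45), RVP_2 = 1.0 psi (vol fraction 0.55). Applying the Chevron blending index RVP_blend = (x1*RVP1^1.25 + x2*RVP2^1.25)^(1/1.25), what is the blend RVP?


Chevron index: RVP_blend = (sum xi*RVPi^1.25)^(1/1.25)
RVP^1.25 terms: 0.45 * 13.9^1.25 + 0.55 * 1.0^1.25 = 12.6276
RVP_blend = 12.6276^(1/1.25) = 7.604

7.604 psi
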